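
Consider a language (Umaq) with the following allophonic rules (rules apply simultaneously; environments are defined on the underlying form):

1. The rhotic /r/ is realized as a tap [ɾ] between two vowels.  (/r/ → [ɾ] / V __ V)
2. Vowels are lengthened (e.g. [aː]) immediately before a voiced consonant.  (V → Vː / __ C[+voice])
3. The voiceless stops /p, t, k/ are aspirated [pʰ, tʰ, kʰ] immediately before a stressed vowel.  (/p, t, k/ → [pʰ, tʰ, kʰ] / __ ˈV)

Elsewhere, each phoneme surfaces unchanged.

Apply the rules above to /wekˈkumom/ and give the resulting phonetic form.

[wekˈkʰuːmoːm]

/w/ — not in any rule's target class → [w].
/e/ (between /w/ and /k/) fails the environment for rule 2, so it stays [e].
/k/ — between /e/ and /k/; rule 3 does not apply here → [k].
/k/ meets the environment for rule 3 (immediately before a stressed vowel) → [kʰ].
/u/ meets the environment for rule 2 (before a voiced consonant) → [uː].
/m/ — not in any rule's target class → [m].
/o/ (between /m/ and /m/) occurs before a voiced consonant → [oː] by rule 2.
/m/ (word-final) is unaffected → [m].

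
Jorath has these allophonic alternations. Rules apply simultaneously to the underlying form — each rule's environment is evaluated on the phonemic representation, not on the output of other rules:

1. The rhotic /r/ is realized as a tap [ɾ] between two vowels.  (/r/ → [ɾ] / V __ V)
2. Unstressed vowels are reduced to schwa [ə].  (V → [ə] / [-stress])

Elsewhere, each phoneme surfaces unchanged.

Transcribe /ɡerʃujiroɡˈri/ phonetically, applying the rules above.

/ɡ/ (word-initial): no rule targets it → [ɡ].
/e/ — between /ɡ/ and /r/, in an unstressed syllable — surfaces as [ə] (rule 2).
/r/ (between /e/ and /ʃ/): rule 1 targets it, but not between two vowels → unchanged [r].
/ʃ/ — not in any rule's target class → [ʃ].
/u/ meets the environment for rule 2 (in an unstressed syllable) → [ə].
/j/ stays [j].
Rule 2 applies to /i/ (between /j/ and /r/: in an unstressed syllable) → [ə].
Rule 1 applies to /r/ (between /i/ and /o/: between two vowels) → [ɾ].
Rule 2 applies to /o/ (between /r/ and /ɡ/: in an unstressed syllable) → [ə].
/ɡ/ (between /o/ and /r/) is unaffected → [ɡ].
/r/ (between /ɡ/ and /i/) fails the environment for rule 1, so it stays [r].
/i/ — word-final; rule 2 does not apply here → [i].

[ɡərʃəjəɾəɡˈri]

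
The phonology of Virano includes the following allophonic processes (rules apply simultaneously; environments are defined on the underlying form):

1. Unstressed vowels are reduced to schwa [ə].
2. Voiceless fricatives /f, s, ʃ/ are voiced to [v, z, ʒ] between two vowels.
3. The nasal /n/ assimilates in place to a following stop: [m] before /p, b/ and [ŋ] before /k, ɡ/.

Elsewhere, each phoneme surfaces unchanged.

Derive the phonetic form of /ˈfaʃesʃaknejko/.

[ˈfaʒəsʃəknəjkə]

/f/ (word-initial) is in the target of rule 2 but the environment (between two vowels) is not met → [f].
/a/ (between /f/ and /ʃ/) fails the environment for rule 1, so it stays [a].
/ʃ/ meets the environment for rule 2 (between two vowels) → [ʒ].
/e/ (between /ʃ/ and /s/) occurs in an unstressed syllable → [ə] by rule 1.
/s/ (between /e/ and /ʃ/) fails the environment for rule 2, so it stays [s].
/ʃ/ — between /s/ and /a/; rule 2 does not apply here → [ʃ].
/a/ — between /ʃ/ and /k/, in an unstressed syllable — surfaces as [ə] (rule 1).
/k/ (between /a/ and /n/): no rule targets it → [k].
/n/ (between /k/ and /e/) fails the environment for rule 3, so it stays [n].
/e/ — between /n/ and /j/, in an unstressed syllable — surfaces as [ə] (rule 1).
/j/ — not in any rule's target class → [j].
/k/ (between /j/ and /o/): no rule targets it → [k].
/o/ (word-final): in an unstressed syllable, so rule 1 applies → [ə].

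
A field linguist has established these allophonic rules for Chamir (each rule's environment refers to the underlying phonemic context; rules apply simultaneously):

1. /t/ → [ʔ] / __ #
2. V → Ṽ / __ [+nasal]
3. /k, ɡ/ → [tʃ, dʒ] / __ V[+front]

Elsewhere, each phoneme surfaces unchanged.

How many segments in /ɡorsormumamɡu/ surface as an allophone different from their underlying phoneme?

Segments that undergo a rule: /u/ → [ũ] (rule 2); /a/ → [ã] (rule 2).
All other segments surface unchanged.

2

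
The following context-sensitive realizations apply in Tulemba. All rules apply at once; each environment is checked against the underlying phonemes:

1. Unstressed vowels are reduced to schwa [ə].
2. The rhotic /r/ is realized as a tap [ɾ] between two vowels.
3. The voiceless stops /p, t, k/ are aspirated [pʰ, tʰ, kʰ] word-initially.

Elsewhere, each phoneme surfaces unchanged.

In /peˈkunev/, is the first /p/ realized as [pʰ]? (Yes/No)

/p/ meets the environment for rule 3 (word-initially) → [pʰ].
The actual realization is [pʰ], which matches [pʰ].

Yes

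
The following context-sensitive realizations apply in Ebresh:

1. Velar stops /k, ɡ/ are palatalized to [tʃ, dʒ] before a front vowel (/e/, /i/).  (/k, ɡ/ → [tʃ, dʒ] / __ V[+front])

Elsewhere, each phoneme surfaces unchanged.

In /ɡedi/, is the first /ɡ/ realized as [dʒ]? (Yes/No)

Yes

/ɡ/ meets the environment for rule 1 (before a front vowel) → [dʒ].
The actual realization is [dʒ], which matches [dʒ].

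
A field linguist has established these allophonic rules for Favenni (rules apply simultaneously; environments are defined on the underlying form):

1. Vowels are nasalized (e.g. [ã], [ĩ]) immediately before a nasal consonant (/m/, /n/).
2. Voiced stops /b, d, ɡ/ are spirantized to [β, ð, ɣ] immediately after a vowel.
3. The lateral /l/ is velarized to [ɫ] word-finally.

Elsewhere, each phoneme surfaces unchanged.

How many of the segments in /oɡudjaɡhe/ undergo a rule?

3

Segments that undergo a rule: /ɡ/ → [ɣ] (rule 2); /d/ → [ð] (rule 2); /ɡ/ → [ɣ] (rule 2).
All other segments surface unchanged.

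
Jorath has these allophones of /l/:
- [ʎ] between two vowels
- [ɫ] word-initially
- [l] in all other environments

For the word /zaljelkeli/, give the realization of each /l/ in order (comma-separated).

[l], [l], [ʎ]

Occurrence 1 (position 3): no conditioning environment matches → elsewhere allophone [l].
Occurrence 2 (position 6): no conditioning environment matches → elsewhere allophone [l].
Occurrence 3 (position 9): between two vowels → [ʎ].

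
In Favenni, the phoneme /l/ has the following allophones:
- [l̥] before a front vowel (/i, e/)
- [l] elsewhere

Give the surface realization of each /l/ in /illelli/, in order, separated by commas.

Occurrence 1 (position 2): no conditioning environment matches → elsewhere allophone [l].
Occurrence 2 (position 3): before a front vowel (/i, e/) → [l̥].
Occurrence 3 (position 5): no conditioning environment matches → elsewhere allophone [l].
Occurrence 4 (position 6): before a front vowel (/i, e/) → [l̥].

[l], [l̥], [l], [l̥]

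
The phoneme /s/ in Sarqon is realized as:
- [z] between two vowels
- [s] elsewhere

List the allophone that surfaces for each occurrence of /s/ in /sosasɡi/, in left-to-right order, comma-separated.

[s], [z], [s]

Occurrence 1 (position 1): no conditioning environment matches → elsewhere allophone [s].
Occurrence 2 (position 3): between two vowels → [z].
Occurrence 3 (position 5): no conditioning environment matches → elsewhere allophone [s].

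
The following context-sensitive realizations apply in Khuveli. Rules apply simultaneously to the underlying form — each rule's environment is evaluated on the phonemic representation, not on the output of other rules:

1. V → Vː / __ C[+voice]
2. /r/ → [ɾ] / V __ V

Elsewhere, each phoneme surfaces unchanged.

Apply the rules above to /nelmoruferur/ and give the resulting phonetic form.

/n/ (word-initial): no rule targets it → [n].
Rule 1 applies to /e/ (between /n/ and /l/: before a voiced consonant) → [eː].
/l/ stays [l].
/m/ (between /l/ and /o/) is unaffected → [m].
/o/ (between /m/ and /r/): before a voiced consonant, so rule 1 applies → [oː].
/r/ meets the environment for rule 2 (between two vowels) → [ɾ].
/u/ (between /r/ and /f/): rule 1 targets it, but not before a voiced consonant → unchanged [u].
/f/ (between /u/ and /e/) is unaffected → [f].
/e/ (between /f/ and /r/) occurs before a voiced consonant → [eː] by rule 1.
/r/ meets the environment for rule 2 (between two vowels) → [ɾ].
/u/ (between /r/ and /r/) occurs before a voiced consonant → [uː] by rule 1.
/r/ (word-final): rule 2 targets it, but not between two vowels → unchanged [r].

[neːlmoːɾufeːɾuːr]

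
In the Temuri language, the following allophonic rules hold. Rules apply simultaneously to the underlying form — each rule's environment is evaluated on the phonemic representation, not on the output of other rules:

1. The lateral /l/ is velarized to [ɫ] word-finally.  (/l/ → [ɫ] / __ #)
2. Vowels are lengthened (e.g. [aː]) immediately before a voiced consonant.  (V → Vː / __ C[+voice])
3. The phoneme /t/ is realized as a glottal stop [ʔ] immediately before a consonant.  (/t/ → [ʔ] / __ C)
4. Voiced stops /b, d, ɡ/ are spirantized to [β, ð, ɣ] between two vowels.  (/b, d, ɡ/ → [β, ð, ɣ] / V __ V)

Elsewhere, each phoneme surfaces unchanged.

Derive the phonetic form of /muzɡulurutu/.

/m/ — not in any rule's target class → [m].
/u/ meets the environment for rule 2 (before a voiced consonant) → [uː].
/z/ (between /u/ and /ɡ/) is unaffected → [z].
/ɡ/ — between /z/ and /u/; rule 4 does not apply here → [ɡ].
/u/ (between /ɡ/ and /l/) occurs before a voiced consonant → [uː] by rule 2.
/l/ (between /u/ and /u/) is in the target of rule 1 but the environment (word-finally) is not met → [l].
/u/ — between /l/ and /r/, before a voiced consonant — surfaces as [uː] (rule 2).
/r/ (between /u/ and /u/): no rule targets it → [r].
/u/ (between /r/ and /t/) is in the target of rule 2 but the environment (before a voiced consonant) is not met → [u].
/t/ (between /u/ and /u/): rule 3 targets it, but not immediately before a consonant → unchanged [t].
/u/ — word-final; rule 2 does not apply here → [u].

[muːzɡuːluːrutu]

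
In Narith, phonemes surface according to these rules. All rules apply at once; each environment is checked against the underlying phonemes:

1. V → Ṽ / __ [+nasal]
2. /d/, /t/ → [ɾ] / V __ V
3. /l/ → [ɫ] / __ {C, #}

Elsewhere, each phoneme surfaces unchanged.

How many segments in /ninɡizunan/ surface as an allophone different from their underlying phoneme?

3

Segments that undergo a rule: /i/ → [ĩ] (rule 1); /u/ → [ũ] (rule 1); /a/ → [ã] (rule 1).
All other segments surface unchanged.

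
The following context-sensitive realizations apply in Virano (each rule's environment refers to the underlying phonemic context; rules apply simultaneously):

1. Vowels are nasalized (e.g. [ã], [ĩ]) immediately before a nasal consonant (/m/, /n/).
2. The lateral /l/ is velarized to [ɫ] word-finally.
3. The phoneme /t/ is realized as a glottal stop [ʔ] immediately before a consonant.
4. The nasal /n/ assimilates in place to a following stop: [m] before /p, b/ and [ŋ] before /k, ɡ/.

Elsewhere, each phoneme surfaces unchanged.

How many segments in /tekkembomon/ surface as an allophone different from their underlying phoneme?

3

Segments that undergo a rule: /e/ → [ẽ] (rule 1); /o/ → [õ] (rule 1); /o/ → [õ] (rule 1).
All other segments surface unchanged.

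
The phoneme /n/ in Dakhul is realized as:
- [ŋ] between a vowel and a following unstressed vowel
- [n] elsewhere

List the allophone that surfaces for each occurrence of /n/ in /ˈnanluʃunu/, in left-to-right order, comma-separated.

[n], [n], [ŋ]

Occurrence 1 (position 1): no conditioning environment matches → elsewhere allophone [n].
Occurrence 2 (position 3): no conditioning environment matches → elsewhere allophone [n].
Occurrence 3 (position 8): between a vowel and a following unstressed vowel → [ŋ].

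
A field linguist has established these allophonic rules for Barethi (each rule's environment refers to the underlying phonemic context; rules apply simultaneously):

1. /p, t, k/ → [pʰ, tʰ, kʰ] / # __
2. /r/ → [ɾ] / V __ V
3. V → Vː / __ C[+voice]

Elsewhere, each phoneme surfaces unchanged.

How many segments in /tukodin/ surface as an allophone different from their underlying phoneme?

3

Segments that undergo a rule: /t/ → [tʰ] (rule 1); /o/ → [oː] (rule 3); /i/ → [iː] (rule 3).
All other segments surface unchanged.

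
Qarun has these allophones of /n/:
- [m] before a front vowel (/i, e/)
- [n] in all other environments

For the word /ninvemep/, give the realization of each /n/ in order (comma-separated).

[m], [n]

Occurrence 1 (position 1): before a front vowel (/i, e/) → [m].
Occurrence 2 (position 3): no conditioning environment matches → elsewhere allophone [n].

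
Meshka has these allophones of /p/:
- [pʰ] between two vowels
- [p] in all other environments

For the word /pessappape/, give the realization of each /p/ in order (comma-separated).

Occurrence 1 (position 1): no conditioning environment matches → elsewhere allophone [p].
Occurrence 2 (position 6): no conditioning environment matches → elsewhere allophone [p].
Occurrence 3 (position 7): no conditioning environment matches → elsewhere allophone [p].
Occurrence 4 (position 9): between two vowels → [pʰ].

[p], [p], [p], [pʰ]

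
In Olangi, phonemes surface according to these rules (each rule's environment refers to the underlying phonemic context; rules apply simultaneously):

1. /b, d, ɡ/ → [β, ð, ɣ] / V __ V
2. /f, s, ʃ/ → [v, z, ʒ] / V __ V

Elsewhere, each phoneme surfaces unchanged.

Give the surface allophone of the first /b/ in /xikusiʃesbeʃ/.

/b/ (between /s/ and /e/) is in the target of rule 1 but the environment (between two vowels) is not met → [b].

[b]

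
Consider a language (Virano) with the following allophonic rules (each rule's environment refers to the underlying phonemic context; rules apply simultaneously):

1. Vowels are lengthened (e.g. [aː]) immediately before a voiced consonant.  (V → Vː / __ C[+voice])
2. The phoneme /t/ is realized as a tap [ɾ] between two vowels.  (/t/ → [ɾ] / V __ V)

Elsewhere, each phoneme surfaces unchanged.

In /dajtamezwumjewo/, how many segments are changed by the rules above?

Segments that undergo a rule: /a/ → [aː] (rule 1); /a/ → [aː] (rule 1); /e/ → [eː] (rule 1); /u/ → [uː] (rule 1); /e/ → [eː] (rule 1).
All other segments surface unchanged.

5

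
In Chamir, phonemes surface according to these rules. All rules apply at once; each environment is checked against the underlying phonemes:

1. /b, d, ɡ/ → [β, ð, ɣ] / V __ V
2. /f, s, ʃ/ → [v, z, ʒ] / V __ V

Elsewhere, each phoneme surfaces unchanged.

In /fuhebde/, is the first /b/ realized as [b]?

/b/ — between /e/ and /d/; rule 1 does not apply here → [b].
The actual realization is [b], which matches [b].

Yes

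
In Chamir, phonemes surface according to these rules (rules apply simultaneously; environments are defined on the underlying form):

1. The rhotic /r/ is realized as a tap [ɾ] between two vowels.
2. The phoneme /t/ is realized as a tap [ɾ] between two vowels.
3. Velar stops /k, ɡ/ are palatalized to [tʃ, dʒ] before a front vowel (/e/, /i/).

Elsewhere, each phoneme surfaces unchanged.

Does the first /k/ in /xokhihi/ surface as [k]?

Yes

/k/ (between /o/ and /h/) is in the target of rule 3 but the environment (before a front vowel) is not met → [k].
The actual realization is [k], which matches [k].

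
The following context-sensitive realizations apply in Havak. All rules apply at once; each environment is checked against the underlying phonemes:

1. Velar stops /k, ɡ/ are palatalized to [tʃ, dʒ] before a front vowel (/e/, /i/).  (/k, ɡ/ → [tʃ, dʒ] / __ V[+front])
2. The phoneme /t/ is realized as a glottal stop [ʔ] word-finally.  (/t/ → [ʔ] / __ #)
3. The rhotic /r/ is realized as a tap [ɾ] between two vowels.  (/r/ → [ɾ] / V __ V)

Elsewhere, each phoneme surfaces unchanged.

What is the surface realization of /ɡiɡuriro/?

[dʒiɡuɾiɾo]

/ɡ/ — word-initial, before a front vowel — surfaces as [dʒ] (rule 1).
/ɡ/ — between /i/ and /u/; rule 1 does not apply here → [ɡ].
/r/ (between /u/ and /i/): between two vowels, so rule 3 applies → [ɾ].
/r/ meets the environment for rule 3 (between two vowels) → [ɾ].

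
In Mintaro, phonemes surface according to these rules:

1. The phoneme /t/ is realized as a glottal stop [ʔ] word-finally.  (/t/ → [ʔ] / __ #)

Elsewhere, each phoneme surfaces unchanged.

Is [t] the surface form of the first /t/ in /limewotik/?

Yes

/t/ (between /o/ and /i/): rule 1 targets it, but not word-finally → unchanged [t].
The actual realization is [t], which matches [t].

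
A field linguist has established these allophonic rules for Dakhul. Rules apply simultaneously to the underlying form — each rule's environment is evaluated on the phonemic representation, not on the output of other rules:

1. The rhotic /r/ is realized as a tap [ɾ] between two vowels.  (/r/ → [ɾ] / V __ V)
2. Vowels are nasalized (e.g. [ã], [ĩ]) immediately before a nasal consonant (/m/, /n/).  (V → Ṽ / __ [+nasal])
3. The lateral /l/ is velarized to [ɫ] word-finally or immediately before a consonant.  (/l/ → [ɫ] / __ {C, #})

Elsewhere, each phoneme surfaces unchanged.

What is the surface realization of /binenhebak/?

[bĩnẽnhebak]

/b/ stays [b].
/i/ — between /b/ and /n/, before a nasal consonant — surfaces as [ĩ] (rule 2).
/n/ (between /i/ and /e/): no rule targets it → [n].
/e/ (between /n/ and /n/) occurs before a nasal consonant → [ẽ] by rule 2.
/n/ stays [n].
/h/ stays [h].
/e/ (between /h/ and /b/) fails the environment for rule 2, so it stays [e].
/b/ (between /e/ and /a/) is unaffected → [b].
/a/ (between /b/ and /k/) is in the target of rule 2 but the environment (before a nasal consonant) is not met → [a].
/k/ (word-final) is unaffected → [k].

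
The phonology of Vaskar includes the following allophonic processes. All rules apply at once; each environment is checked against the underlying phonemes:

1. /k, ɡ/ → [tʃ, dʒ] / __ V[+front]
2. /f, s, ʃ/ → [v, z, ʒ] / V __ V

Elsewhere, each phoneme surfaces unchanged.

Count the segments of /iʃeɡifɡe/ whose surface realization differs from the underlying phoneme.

Segments that undergo a rule: /ʃ/ → [ʒ] (rule 2); /ɡ/ → [dʒ] (rule 1); /ɡ/ → [dʒ] (rule 1).
All other segments surface unchanged.

3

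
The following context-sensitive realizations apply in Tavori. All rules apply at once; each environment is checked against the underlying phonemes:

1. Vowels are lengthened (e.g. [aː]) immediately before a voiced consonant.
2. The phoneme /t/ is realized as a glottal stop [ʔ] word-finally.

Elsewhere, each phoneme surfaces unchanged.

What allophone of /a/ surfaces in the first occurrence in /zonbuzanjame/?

/a/ (between /z/ and /n/): before a voiced consonant, so rule 1 applies → [aː].

[aː]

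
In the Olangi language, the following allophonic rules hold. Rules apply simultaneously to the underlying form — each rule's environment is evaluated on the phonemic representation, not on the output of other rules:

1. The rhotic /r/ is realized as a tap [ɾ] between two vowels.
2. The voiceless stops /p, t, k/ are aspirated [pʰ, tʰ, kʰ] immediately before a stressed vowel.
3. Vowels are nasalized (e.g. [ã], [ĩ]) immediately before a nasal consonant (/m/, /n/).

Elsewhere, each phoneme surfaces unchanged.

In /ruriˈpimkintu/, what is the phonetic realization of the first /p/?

[pʰ]

Rule 2 applies to /p/ (between /i/ and /i/: immediately before a stressed vowel) → [pʰ].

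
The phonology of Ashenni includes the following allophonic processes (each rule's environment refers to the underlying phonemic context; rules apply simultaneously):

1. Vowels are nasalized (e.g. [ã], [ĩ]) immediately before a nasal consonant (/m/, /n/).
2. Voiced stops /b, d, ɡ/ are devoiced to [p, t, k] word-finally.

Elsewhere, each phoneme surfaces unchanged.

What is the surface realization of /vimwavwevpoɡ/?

[vĩmwavwevpok]

/v/ (word-initial) is unaffected → [v].
/i/ (between /v/ and /m/) occurs before a nasal consonant → [ĩ] by rule 1.
/m/ (between /i/ and /w/) is unaffected → [m].
/w/ stays [w].
/a/ (between /w/ and /v/): rule 1 targets it, but not before a nasal consonant → unchanged [a].
/v/ (between /a/ and /w/) is unaffected → [v].
/w/ (between /v/ and /e/): no rule targets it → [w].
/e/ (between /w/ and /v/): rule 1 targets it, but not before a nasal consonant → unchanged [e].
/v/ (between /e/ and /p/): no rule targets it → [v].
/p/ (between /v/ and /o/): no rule targets it → [p].
/o/ — between /p/ and /ɡ/; rule 1 does not apply here → [o].
/ɡ/ (word-final): word-finally, so rule 2 applies → [k].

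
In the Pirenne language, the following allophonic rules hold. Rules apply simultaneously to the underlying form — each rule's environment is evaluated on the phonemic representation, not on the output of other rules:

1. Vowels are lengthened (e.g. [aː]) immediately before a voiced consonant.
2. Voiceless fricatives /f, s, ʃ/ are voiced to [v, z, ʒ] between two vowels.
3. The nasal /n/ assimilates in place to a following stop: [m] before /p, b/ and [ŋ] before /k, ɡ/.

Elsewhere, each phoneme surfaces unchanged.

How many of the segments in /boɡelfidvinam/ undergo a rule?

5

Segments that undergo a rule: /o/ → [oː] (rule 1); /e/ → [eː] (rule 1); /i/ → [iː] (rule 1); /i/ → [iː] (rule 1); /a/ → [aː] (rule 1).
All other segments surface unchanged.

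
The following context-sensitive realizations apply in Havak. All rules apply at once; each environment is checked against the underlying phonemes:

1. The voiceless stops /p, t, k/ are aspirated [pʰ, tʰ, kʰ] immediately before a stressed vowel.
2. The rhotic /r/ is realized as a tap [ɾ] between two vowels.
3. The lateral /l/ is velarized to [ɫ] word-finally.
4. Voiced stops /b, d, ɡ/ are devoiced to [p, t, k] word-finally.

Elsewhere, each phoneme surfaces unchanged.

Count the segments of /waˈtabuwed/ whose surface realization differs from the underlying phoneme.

2

Segments that undergo a rule: /t/ → [tʰ] (rule 1); /d/ → [t] (rule 4).
All other segments surface unchanged.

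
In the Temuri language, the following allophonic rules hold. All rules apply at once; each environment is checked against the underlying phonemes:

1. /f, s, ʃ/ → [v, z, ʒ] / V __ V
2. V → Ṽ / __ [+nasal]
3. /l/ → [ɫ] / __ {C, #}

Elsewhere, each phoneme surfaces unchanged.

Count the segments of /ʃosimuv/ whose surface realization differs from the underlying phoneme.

2

Segments that undergo a rule: /s/ → [z] (rule 1); /i/ → [ĩ] (rule 2).
All other segments surface unchanged.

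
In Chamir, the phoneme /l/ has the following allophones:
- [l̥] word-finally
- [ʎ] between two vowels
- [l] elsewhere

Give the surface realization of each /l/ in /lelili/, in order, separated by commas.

[l], [ʎ], [ʎ]

Occurrence 1 (position 1): no conditioning environment matches → elsewhere allophone [l].
Occurrence 2 (position 3): between two vowels → [ʎ].
Occurrence 3 (position 5): between two vowels → [ʎ].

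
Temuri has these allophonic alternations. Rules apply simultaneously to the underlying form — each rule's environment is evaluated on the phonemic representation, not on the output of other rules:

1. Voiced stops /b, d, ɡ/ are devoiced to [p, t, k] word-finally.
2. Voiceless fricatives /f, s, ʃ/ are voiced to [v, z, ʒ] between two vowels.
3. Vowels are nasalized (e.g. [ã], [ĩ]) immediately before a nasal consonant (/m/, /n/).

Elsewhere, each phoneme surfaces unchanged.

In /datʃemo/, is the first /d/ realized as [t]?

/d/ (word-initial): rule 1 targets it, but not word-finally → unchanged [d].
The actual realization is [d], not [t].

No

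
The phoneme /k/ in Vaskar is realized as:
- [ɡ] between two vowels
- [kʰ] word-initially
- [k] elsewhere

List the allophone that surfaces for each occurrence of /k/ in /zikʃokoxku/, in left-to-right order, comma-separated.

[k], [ɡ], [k]

Occurrence 1 (position 3): no conditioning environment matches → elsewhere allophone [k].
Occurrence 2 (position 6): between two vowels → [ɡ].
Occurrence 3 (position 9): no conditioning environment matches → elsewhere allophone [k].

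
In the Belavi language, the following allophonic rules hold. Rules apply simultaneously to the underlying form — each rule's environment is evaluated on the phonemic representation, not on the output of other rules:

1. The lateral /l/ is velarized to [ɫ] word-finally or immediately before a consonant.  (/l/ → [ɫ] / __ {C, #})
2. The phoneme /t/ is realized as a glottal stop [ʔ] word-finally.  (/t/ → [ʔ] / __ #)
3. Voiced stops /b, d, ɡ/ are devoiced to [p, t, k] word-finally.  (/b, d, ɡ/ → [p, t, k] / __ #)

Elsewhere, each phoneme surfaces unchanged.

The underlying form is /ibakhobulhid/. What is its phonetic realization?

/b/ — between /i/ and /a/; rule 3 does not apply here → [b].
/b/ (between /o/ and /u/): rule 3 targets it, but not word-finally → unchanged [b].
/l/ meets the environment for rule 1 (word-finally or immediately before a consonant) → [ɫ].
Rule 3 applies to /d/ (word-final: word-finally) → [t].

[ibakhobuɫhit]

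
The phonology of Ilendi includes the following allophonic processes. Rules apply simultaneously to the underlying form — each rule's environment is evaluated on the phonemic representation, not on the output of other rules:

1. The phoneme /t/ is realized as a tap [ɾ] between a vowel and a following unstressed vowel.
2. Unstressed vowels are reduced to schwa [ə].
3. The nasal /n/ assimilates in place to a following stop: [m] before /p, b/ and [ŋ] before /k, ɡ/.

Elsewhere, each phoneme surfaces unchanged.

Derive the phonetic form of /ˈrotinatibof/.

[ˈroɾənəɾəbəf]

/r/ (word-initial) is unaffected → [r].
/o/ (between /r/ and /t/) fails the environment for rule 2, so it stays [o].
Rule 1 applies to /t/ (between /o/ and /i/: between a vowel and a following unstressed vowel) → [ɾ].
/i/ — between /t/ and /n/, in an unstressed syllable — surfaces as [ə] (rule 2).
/n/ (between /i/ and /a/): rule 3 targets it, but not before a labial or velar stop → unchanged [n].
Rule 2 applies to /a/ (between /n/ and /t/: in an unstressed syllable) → [ə].
Rule 1 applies to /t/ (between /a/ and /i/: between a vowel and a following unstressed vowel) → [ɾ].
/i/ meets the environment for rule 2 (in an unstressed syllable) → [ə].
/b/ — not in any rule's target class → [b].
Rule 2 applies to /o/ (between /b/ and /f/: in an unstressed syllable) → [ə].
/f/ stays [f].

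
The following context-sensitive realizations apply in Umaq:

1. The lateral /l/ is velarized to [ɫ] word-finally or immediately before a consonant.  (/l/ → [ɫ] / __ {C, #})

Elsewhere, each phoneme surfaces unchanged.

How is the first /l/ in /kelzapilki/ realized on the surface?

[ɫ]

Rule 1 applies to /l/ (between /e/ and /z/: word-finally or immediately before a consonant) → [ɫ].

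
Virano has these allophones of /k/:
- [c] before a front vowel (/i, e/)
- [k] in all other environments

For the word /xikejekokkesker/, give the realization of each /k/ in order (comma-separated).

Occurrence 1 (position 3): before a front vowel → [c].
Occurrence 2 (position 7): no conditioning environment matches → elsewhere allophone [k].
Occurrence 3 (position 9): no conditioning environment matches → elsewhere allophone [k].
Occurrence 4 (position 10): before a front vowel → [c].
Occurrence 5 (position 13): before a front vowel → [c].

[c], [k], [k], [c], [c]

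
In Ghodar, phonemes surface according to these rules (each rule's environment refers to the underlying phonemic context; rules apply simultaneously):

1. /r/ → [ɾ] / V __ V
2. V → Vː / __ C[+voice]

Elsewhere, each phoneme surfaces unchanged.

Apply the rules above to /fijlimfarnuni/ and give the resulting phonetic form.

/f/ — not in any rule's target class → [f].
/i/ (between /f/ and /j/): before a voiced consonant, so rule 2 applies → [iː].
/j/ (between /i/ and /l/) is unaffected → [j].
/l/ (between /j/ and /i/) is unaffected → [l].
Rule 2 applies to /i/ (between /l/ and /m/: before a voiced consonant) → [iː].
/m/ (between /i/ and /f/): no rule targets it → [m].
/f/ — not in any rule's target class → [f].
Rule 2 applies to /a/ (between /f/ and /r/: before a voiced consonant) → [aː].
/r/ (between /a/ and /n/) is in the target of rule 1 but the environment (between two vowels) is not met → [r].
/n/ (between /r/ and /u/): no rule targets it → [n].
/u/ (between /n/ and /n/): before a voiced consonant, so rule 2 applies → [uː].
/n/ (between /u/ and /i/): no rule targets it → [n].
/i/ (word-final): rule 2 targets it, but not before a voiced consonant → unchanged [i].

[fiːjliːmfaːrnuːni]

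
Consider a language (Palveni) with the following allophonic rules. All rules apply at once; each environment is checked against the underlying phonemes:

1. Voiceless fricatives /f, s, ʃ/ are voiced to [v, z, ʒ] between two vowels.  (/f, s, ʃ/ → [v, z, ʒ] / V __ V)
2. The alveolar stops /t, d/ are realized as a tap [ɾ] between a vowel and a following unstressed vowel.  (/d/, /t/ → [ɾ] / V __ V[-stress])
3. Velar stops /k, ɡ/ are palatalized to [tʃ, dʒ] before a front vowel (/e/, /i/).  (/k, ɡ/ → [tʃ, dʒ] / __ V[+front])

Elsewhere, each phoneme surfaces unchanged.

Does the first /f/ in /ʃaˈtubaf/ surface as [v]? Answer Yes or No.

No

/f/ (word-final) is in the target of rule 1 but the environment (between two vowels) is not met → [f].
The actual realization is [f], not [v].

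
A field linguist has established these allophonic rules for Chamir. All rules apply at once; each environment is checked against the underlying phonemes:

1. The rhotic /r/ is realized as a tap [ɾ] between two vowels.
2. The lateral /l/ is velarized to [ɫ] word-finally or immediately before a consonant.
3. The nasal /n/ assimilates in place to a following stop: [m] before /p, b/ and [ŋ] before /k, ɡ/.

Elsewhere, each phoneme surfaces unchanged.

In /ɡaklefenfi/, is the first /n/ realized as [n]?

/n/ (between /e/ and /f/) is in the target of rule 3 but the environment (before a labial or velar stop) is not met → [n].
The actual realization is [n], which matches [n].

Yes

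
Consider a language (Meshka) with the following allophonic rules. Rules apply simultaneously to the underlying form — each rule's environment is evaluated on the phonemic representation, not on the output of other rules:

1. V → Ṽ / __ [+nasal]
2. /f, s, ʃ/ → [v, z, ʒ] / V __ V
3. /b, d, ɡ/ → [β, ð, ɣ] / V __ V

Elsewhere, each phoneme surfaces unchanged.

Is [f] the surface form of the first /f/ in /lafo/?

No

Rule 2 applies to /f/ (between /a/ and /o/: between two vowels) → [v].
The actual realization is [v], not [f].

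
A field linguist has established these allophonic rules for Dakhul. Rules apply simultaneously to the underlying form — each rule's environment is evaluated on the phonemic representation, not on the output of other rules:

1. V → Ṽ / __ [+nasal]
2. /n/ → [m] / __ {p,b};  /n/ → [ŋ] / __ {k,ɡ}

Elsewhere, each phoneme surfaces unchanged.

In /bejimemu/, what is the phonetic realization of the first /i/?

[ĩ]

/i/ (between /j/ and /m/) occurs before a nasal consonant → [ĩ] by rule 1.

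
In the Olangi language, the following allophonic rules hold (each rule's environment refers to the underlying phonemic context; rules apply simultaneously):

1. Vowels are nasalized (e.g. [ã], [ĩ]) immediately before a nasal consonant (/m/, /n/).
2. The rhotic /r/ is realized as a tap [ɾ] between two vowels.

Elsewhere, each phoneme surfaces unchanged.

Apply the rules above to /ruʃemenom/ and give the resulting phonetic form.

[ruʃẽmẽnõm]

/r/ (word-initial): rule 2 targets it, but not between two vowels → unchanged [r].
/u/ (between /r/ and /ʃ/): rule 1 targets it, but not before a nasal consonant → unchanged [u].
/ʃ/ (between /u/ and /e/): no rule targets it → [ʃ].
/e/ (between /ʃ/ and /m/) occurs before a nasal consonant → [ẽ] by rule 1.
/m/ (between /e/ and /e/) is unaffected → [m].
/e/ meets the environment for rule 1 (before a nasal consonant) → [ẽ].
/n/ (between /e/ and /o/): no rule targets it → [n].
/o/ (between /n/ and /m/): before a nasal consonant, so rule 1 applies → [õ].
/m/ (word-final) is unaffected → [m].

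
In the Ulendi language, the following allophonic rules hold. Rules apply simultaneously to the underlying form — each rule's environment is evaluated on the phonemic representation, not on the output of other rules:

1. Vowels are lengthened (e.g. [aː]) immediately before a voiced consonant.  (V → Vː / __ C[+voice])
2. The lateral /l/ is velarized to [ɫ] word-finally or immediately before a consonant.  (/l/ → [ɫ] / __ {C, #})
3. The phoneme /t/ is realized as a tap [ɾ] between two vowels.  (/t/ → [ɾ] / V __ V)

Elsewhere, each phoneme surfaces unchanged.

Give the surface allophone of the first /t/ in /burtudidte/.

/t/ (between /r/ and /u/) fails the environment for rule 3, so it stays [t].

[t]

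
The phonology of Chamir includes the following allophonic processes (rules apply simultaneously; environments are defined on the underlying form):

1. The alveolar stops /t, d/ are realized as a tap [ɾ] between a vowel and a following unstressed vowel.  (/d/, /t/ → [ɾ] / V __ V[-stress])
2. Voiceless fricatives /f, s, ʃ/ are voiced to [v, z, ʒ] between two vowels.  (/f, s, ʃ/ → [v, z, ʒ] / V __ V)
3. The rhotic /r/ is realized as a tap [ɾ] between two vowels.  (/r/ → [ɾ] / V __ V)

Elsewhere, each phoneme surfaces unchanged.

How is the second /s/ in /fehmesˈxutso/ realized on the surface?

/s/ — between /t/ and /o/; rule 2 does not apply here → [s].

[s]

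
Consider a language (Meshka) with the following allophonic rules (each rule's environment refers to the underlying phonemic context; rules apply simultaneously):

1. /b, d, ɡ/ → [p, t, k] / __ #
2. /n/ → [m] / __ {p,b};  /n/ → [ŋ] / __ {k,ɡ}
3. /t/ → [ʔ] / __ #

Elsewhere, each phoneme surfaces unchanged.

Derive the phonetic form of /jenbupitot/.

/j/ stays [j].
/e/ stays [e].
/n/ meets the environment for rule 2 (before a labial or velar stop) → [m].
/b/ (between /n/ and /u/): rule 1 targets it, but not word-finally → unchanged [b].
/u/ — not in any rule's target class → [u].
/p/ (between /u/ and /i/): no rule targets it → [p].
/i/ stays [i].
/t/ (between /i/ and /o/): rule 3 targets it, but not word-finally → unchanged [t].
/o/ (between /t/ and /t/) is unaffected → [o].
/t/ — word-final, word-finally — surfaces as [ʔ] (rule 3).

[jembupitoʔ]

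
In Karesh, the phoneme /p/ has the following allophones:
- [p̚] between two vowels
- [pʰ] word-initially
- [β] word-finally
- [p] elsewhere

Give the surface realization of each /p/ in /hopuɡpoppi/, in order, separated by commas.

[p̚], [p], [p], [p]

Occurrence 1 (position 3): between two vowels → [p̚].
Occurrence 2 (position 6): no conditioning environment matches → elsewhere allophone [p].
Occurrence 3 (position 8): no conditioning environment matches → elsewhere allophone [p].
Occurrence 4 (position 9): no conditioning environment matches → elsewhere allophone [p].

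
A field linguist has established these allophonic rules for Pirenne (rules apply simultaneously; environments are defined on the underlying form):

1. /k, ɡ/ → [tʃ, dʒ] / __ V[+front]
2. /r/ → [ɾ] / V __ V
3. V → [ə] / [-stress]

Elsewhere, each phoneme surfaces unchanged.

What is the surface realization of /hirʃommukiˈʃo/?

/h/ — not in any rule's target class → [h].
Rule 3 applies to /i/ (between /h/ and /r/: in an unstressed syllable) → [ə].
/r/ (between /i/ and /ʃ/) fails the environment for rule 2, so it stays [r].
/ʃ/ stays [ʃ].
/o/ (between /ʃ/ and /m/): in an unstressed syllable, so rule 3 applies → [ə].
/m/ — not in any rule's target class → [m].
/m/ (between /m/ and /u/): no rule targets it → [m].
/u/ (between /m/ and /k/): in an unstressed syllable, so rule 3 applies → [ə].
/k/ meets the environment for rule 1 (before a front vowel) → [tʃ].
/i/ (between /k/ and /ʃ/) occurs in an unstressed syllable → [ə] by rule 3.
/ʃ/ (between /i/ and /o/): no rule targets it → [ʃ].
/o/ (word-final) fails the environment for rule 3, so it stays [o].

[hərʃəmmətʃəˈʃo]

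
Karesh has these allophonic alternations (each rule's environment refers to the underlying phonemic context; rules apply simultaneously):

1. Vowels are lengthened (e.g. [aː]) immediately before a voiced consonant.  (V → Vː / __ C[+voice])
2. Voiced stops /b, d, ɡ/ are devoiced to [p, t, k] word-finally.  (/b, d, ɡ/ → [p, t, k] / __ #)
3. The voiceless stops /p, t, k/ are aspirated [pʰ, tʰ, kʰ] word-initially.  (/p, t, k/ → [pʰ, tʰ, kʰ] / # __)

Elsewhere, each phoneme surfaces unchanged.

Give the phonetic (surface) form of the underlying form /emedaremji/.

/e/ (word-initial): before a voiced consonant, so rule 1 applies → [eː].
/e/ meets the environment for rule 1 (before a voiced consonant) → [eː].
/d/ — between /e/ and /a/; rule 2 does not apply here → [d].
/a/ (between /d/ and /r/): before a voiced consonant, so rule 1 applies → [aː].
/e/ (between /r/ and /m/): before a voiced consonant, so rule 1 applies → [eː].
/i/ (word-final): rule 1 targets it, but not before a voiced consonant → unchanged [i].

[eːmeːdaːreːmji]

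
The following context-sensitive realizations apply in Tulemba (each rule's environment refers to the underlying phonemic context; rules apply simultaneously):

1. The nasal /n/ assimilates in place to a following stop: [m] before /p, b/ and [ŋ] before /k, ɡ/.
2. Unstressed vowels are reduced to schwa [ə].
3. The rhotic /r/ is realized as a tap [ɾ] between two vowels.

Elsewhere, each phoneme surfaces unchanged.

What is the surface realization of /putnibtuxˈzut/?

[pətnəbtəxˈzut]

/p/ stays [p].
/u/ meets the environment for rule 2 (in an unstressed syllable) → [ə].
/t/ stays [t].
/n/ — between /t/ and /i/; rule 1 does not apply here → [n].
Rule 2 applies to /i/ (between /n/ and /b/: in an unstressed syllable) → [ə].
/b/ stays [b].
/t/ (between /b/ and /u/) is unaffected → [t].
/u/ (between /t/ and /x/) occurs in an unstressed syllable → [ə] by rule 2.
/x/ (between /u/ and /z/): no rule targets it → [x].
/z/ (between /x/ and /u/) is unaffected → [z].
/u/ (between /z/ and /t/) fails the environment for rule 2, so it stays [u].
/t/ (word-final): no rule targets it → [t].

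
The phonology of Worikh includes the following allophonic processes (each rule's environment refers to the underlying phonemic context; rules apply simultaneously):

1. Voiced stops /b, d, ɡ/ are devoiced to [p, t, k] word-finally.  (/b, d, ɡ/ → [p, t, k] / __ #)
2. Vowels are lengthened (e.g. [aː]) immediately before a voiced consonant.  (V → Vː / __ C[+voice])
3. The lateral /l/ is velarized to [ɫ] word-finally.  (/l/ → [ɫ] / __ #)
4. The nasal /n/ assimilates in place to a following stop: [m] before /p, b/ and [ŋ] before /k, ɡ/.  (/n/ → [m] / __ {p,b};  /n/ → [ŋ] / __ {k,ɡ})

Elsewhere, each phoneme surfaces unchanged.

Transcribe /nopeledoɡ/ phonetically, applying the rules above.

[nopeːleːdoːk]

/n/ (word-initial) is in the target of rule 4 but the environment (before a labial or velar stop) is not met → [n].
/o/ (between /n/ and /p/) is in the target of rule 2 but the environment (before a voiced consonant) is not met → [o].
/p/ (between /o/ and /e/) is unaffected → [p].
/e/ — between /p/ and /l/, before a voiced consonant — surfaces as [eː] (rule 2).
/l/ (between /e/ and /e/) is in the target of rule 3 but the environment (word-finally) is not met → [l].
Rule 2 applies to /e/ (between /l/ and /d/: before a voiced consonant) → [eː].
/d/ — between /e/ and /o/; rule 1 does not apply here → [d].
/o/ (between /d/ and /ɡ/): before a voiced consonant, so rule 2 applies → [oː].
/ɡ/ (word-final) occurs word-finally → [k] by rule 1.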